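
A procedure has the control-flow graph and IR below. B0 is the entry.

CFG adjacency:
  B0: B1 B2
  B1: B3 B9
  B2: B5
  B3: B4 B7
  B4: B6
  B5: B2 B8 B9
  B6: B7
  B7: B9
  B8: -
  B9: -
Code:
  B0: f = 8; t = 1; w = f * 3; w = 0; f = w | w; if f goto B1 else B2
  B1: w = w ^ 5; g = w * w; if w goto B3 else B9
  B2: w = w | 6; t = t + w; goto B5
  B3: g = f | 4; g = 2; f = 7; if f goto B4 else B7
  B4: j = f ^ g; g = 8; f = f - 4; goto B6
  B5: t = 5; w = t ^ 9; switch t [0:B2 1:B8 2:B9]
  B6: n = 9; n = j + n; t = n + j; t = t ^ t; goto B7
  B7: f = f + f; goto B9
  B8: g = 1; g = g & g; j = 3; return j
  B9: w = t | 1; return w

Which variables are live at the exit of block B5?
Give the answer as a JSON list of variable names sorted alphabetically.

Answer: ["t", "w"]

Working:
Block summaries:
  B0: {f,t,w} / ∅
  B1: {g,w} / {w}
  B2: {t,w} / {t,w}
  B3: {f,g} / {f}
  B4: {f,g,j} / {f,g}
  B5: {t,w} / ∅
  B6: {n,t} / {j}
  B7: {f} / {f}
  B8: {g,j} / ∅
  B9: {w} / {t}

Backward fixpoint:
  live B0: ∅→{f,t,w}
  live B1: {f,t,w}→{f,t}
  live B2: {t,w}→∅
  live B3: {f,t}→{f,g,t}
  live B4: {f,g}→{f,j}
  live B5: ∅→{t,w}
  live B6: {f,j}→{f,t}
  live B7: {f,t}→{t}
  live B8: ∅→∅
  live B9: {t}→∅

live-out(B5) = ["t", "w"]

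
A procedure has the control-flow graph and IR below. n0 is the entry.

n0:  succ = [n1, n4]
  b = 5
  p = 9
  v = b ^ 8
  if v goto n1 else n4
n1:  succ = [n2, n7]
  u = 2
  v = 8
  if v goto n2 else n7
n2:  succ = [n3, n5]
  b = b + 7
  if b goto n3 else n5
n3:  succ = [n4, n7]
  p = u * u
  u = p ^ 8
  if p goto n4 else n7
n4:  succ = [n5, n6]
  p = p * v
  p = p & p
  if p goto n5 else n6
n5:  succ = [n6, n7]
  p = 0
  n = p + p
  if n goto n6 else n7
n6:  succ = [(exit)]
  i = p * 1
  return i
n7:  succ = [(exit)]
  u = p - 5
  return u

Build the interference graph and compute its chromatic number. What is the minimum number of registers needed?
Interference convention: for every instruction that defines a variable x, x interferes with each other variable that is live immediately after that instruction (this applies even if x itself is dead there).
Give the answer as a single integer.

Answer: 4

Derivation:
Block summaries:
  n0 def {b,p,v} use ∅
  n1 def {u,v} use ∅
  n2 def {b} use {b}
  n3 def {p,u} use {u}
  n4 def {p} use {p,v}
  n5 def {n,p} use ∅
  n6 def {i} use {p}
  n7 def {u} use {p}

Backward fixpoint:
  n0 li=∅ lo={b,p,v}
  n1 li={b,p} lo={b,p,u,v}
  n2 li={b,u,v} lo={u,v}
  n3 li={u,v} lo={p,v}
  n4 li={p,v} lo={p}
  n5 li=∅ lo={p}
  n6 li={p} lo=∅
  n7 li={p} lo=∅

Interference:
  b: {p,u,v}
  i: ∅
  n: {p}
  p: {b,n,u,v}
  u: {b,p,v}
  v: {b,p,u}

Registers:
  {b,p,u,v} pairwise interfere (4-clique) ⇒ χ ≥ 4
  4-colouring: r0={i,p}  r1={b,n}  r2={u}  r3={v}
  χ = 4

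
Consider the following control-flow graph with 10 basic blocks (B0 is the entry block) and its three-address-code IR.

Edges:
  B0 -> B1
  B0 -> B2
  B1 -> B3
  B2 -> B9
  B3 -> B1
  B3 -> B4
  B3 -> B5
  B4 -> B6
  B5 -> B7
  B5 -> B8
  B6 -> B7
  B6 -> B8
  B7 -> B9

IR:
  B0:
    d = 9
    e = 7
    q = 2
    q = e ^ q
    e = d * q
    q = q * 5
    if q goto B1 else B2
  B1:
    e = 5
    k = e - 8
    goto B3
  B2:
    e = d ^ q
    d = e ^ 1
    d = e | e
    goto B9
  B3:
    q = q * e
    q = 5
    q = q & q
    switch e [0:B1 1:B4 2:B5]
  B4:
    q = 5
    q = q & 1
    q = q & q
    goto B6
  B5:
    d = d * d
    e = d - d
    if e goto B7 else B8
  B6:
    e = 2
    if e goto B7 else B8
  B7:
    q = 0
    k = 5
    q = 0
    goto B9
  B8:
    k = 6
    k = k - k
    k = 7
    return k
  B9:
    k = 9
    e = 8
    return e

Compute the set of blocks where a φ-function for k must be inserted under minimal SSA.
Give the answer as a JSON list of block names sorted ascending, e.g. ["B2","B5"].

Answer: ["B1", "B9"]

Working:
idom tree: B1←B0 B2←B0 B3←B1 B4←B3 B5←B3 B6←B4 B7←B3 B8←B3 B9←B0
Dom∩ at merges:
  B1: preds {B0,B3}: {B0} ∩ {B0,B1,B3} = {B0}; idom=B0
  B7: preds {B5,B6}: {B0,B1,B3,B5} ∩ {B0,B1,B3,B4,B6} = {B0,B1,B3}; idom=B3
  B8: preds {B5,B6}: {B0,B1,B3,B5} ∩ {B0,B1,B3,B4,B6} = {B0,B1,B3}; idom=B3
  B9: preds {B2,B7}: {B0,B2} ∩ {B0,B1,B3,B7} = {B0}; idom=B0

Frontier:
  B1←B0: walk · to B0
  B1←B3: walk B3→B1 to B0
  B7←B5: walk B5 to B3
  B7←B6: walk B6→B4 to B3
  B8←B5: walk B5 to B3
  B8←B6: walk B6→B4 to B3
  B9←B2: walk B2 to B0
  B9←B7: walk B7→B3→B1 to B0
  B0 → ∅
  B1 → {B1,B9}
  B2 → {B9}
  B3 → {B1,B9}
  B4 → {B7,B8}
  B5 → {B7,B8}
  B6 → {B7,B8}
  B7 → {B9}
  B8 → ∅
  B9 → ∅

φ for k: defs {B1,B7,B8,B9}
  DF⁺ = {B1,B9}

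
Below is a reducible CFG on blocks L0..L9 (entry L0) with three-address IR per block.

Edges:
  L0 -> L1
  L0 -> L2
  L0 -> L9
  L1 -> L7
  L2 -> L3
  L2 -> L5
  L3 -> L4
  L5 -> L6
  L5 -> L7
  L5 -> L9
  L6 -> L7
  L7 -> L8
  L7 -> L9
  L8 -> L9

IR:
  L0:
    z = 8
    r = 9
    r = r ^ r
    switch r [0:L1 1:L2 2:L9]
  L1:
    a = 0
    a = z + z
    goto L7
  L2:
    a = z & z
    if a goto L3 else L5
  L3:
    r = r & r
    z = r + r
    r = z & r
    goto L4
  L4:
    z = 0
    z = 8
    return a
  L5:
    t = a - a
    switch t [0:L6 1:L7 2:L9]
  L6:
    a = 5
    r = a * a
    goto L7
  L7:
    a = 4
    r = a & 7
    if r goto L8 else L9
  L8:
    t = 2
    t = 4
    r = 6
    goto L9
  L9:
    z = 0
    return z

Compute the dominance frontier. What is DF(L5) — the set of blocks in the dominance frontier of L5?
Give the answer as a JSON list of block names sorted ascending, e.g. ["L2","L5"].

Answer: ["L7", "L9"]

Derivation:
idom tree: L1←L0 L2←L0 L3←L2 L4←L3 L5←L2 L6←L5 L7←L0 L8←L7 L9←L0
Dom∩ at merges:
  L7: preds {L1,L5,L6}: {L0,L1} ∩ {L0,L2,L5} ∩ {L0,L2,L5,L6} = {L0}; idom=L0
  L9: preds {L0,L5,L7,L8}: {L0} ∩ {L0,L2,L5} ∩ {L0,L7} ∩ {L0,L7,L8} = {L0}; idom=L0

DF walk-up:
  L7←L1: walk L1 to L0
  L7←L5: walk L5→L2 to L0
  L7←L6: walk L6→L5→L2 to L0
  L9←L0: walk · to L0
  L9←L5: walk L5→L2 to L0
  L9←L7: walk L7 to L0
  L9←L8: walk L8→L7 to L0
  DF(L0)=∅
  DF(L1)={L7}
  DF(L2)={L7,L9}
  DF(L3)=∅
  DF(L4)=∅
  DF(L5)={L7,L9}
  DF(L6)={L7}
  DF(L7)={L9}
  DF(L8)={L9}
  DF(L9)=∅

DF(L5) = ["L7", "L9"]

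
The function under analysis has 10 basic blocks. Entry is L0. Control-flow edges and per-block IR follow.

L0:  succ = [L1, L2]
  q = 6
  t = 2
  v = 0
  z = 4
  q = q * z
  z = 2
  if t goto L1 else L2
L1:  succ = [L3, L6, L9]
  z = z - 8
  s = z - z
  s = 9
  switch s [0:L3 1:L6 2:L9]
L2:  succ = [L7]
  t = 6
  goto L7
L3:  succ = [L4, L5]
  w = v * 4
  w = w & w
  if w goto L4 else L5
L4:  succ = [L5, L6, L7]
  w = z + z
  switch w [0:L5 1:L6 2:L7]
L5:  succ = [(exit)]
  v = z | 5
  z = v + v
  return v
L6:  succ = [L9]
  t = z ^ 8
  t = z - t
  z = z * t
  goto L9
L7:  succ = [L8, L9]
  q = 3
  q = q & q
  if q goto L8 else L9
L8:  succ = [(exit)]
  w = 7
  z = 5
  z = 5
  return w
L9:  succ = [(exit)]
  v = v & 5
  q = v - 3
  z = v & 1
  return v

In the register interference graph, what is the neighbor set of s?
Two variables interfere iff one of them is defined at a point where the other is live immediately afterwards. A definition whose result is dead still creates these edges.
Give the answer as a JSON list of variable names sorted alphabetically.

Block summaries:
  L0: {q,t,v,z} / ∅
  L1: {s,z} / {z}
  L2: {t} / ∅
  L3: {w} / {v}
  L4: {w} / {z}
  L5: {v,z} / {z}
  L6: {t,z} / {z}
  L7: {q} / ∅
  L8: {w,z} / ∅
  L9: {q,v,z} / {v}

Liveness:
  live L0: ∅→{v,z}
  live L1: {v,z}→{v,z}
  live L2: {v}→{v}
  live L3: {v,z}→{v,z}
  live L4: {v,z}→{v,z}
  live L5: {z}→∅
  live L6: {v,z}→{v}
  live L7: {v}→{v}
  live L8: ∅→∅
  live L9: {v}→∅

Interference:
  q: {t,v,z}
  s: {v,z}
  t: {q,v,z}
  v: {q,s,t,w,z}
  w: {v,z}
  z: {q,s,t,v,w}

N(s) = ["v", "z"]

Answer: ["v", "z"]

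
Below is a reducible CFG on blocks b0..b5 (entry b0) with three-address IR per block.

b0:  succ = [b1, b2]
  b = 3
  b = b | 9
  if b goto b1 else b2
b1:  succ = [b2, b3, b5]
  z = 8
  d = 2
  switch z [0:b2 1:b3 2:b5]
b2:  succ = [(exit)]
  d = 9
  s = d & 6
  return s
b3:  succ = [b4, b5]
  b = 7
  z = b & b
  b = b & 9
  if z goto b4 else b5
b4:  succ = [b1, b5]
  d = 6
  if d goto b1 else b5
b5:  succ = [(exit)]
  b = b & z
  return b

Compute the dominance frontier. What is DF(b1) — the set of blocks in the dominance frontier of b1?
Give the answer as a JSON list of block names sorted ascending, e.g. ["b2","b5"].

idom tree: b1←b0 b2←b0 b3←b1 b4←b3 b5←b1
Dom at joins:
  b1: preds {b0,b4}: {b0} ∩ {b0,b1,b3,b4} = {b0}; idom=b0
  b2: preds {b0,b1}: {b0} ∩ {b0,b1} = {b0}; idom=b0
  b5: preds {b1,b3,b4}: {b0,b1} ∩ {b0,b1,b3} ∩ {b0,b1,b3,b4} = {b0,b1}; idom=b1

DF derivation:
  join b1 pred b0: · stop@b0
  join b1 pred b4: b4→b3→b1 stop@b0
  join b2 pred b0: · stop@b0
  join b2 pred b1: b1 stop@b0
  join b5 pred b1: · stop@b1
  join b5 pred b3: b3 stop@b1
  join b5 pred b4: b4→b3 stop@b1
  DF(b0)=∅
  DF(b1)={b1,b2}
  DF(b2)=∅
  DF(b3)={b1,b5}
  DF(b4)={b1,b5}
  DF(b5)=∅

DF(b1) = ["b1", "b2"]

Answer: ["b1", "b2"]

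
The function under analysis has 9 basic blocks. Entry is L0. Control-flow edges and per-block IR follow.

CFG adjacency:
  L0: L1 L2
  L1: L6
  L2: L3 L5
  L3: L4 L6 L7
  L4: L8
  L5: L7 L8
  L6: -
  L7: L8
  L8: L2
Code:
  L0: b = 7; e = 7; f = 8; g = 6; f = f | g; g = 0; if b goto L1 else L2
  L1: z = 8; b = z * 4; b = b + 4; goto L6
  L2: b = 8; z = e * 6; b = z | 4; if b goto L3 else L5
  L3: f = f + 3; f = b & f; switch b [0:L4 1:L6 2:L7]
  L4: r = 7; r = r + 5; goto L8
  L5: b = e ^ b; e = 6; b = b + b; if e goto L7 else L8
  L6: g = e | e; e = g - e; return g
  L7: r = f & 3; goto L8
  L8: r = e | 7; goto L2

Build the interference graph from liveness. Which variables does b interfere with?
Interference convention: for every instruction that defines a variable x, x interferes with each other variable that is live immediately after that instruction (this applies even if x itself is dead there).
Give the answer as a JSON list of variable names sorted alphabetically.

Answer: ["e", "f", "g"]

Analysis:
Block summaries:
  L0: def={b,e,f,g} ue=∅
  L1: def={b,z} ue=∅
  L2: def={b,z} ue={e}
  L3: def={f} ue={b,f}
  L4: def={r} ue=∅
  L5: def={b,e} ue={b,e}
  L6: def={e,g} ue={e}
  L7: def={r} ue={f}
  L8: def={r} ue={e}

Live sets:
  live L0: ∅→{e,f}
  live L1: {e}→{e}
  live L2: {e,f}→{b,e,f}
  live L3: {b,e,f}→{e,f}
  live L4: {e,f}→{e,f}
  live L5: {b,e,f}→{e,f}
  live L6: {e}→∅
  live L7: {e,f}→{e,f}
  live L8: {e,f}→{e,f}

Interference:
  b — {e,f,g}
  e — {b,f,g,r,z}
  f — {b,e,g,r,z}
  g — {b,e,f}
  r — {e,f}
  z — {e,f}

N(b) = ["e", "f", "g"]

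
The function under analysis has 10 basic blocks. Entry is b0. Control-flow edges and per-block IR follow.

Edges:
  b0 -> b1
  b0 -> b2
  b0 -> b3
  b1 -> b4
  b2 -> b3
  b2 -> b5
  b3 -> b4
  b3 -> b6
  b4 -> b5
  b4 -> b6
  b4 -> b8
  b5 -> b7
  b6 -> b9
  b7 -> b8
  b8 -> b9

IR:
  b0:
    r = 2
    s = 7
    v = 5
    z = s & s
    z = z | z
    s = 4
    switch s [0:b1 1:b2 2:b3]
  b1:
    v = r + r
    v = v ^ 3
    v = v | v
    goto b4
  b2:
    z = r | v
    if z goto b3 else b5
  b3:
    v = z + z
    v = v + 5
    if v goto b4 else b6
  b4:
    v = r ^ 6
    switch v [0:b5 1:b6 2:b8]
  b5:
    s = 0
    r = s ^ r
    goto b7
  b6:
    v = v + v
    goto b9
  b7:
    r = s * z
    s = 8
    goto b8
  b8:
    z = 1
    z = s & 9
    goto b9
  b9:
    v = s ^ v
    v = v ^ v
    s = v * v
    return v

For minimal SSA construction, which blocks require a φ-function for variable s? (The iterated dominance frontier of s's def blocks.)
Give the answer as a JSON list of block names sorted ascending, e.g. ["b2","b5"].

Answer: ["b8", "b9"]

Analysis:
idom tree: b1←b0 b2←b0 b3←b0 b4←b0 b5←b0 b6←b0 b7←b5 b8←b0 b9←b0
Join-block Dom:
  b3: preds {b0,b2}: {b0} ∩ {b0,b2} = {b0}; idom=b0
  b4: preds {b1,b3}: {b0,b1} ∩ {b0,b3} = {b0}; idom=b0
  b5: preds {b2,b4}: {b0,b2} ∩ {b0,b4} = {b0}; idom=b0
  b6: preds {b3,b4}: {b0,b3} ∩ {b0,b4} = {b0}; idom=b0
  b8: preds {b4,b7}: {b0,b4} ∩ {b0,b5,b7} = {b0}; idom=b0
  b9: preds {b6,b8}: {b0,b6} ∩ {b0,b8} = {b0}; idom=b0

DF derivation:
  b3←b0: walk · to b0
  b3←b2: walk b2 to b0
  b4←b1: walk b1 to b0
  b4←b3: walk b3 to b0
  b5←b2: walk b2 to b0
  b5←b4: walk b4 to b0
  b6←b3: walk b3 to b0
  b6←b4: walk b4 to b0
  b8←b4: walk b4 to b0
  b8←b7: walk b7→b5 to b0
  b9←b6: walk b6 to b0
  b9←b8: walk b8 to b0
  DF(b0)=∅
  DF(b1)={b4}
  DF(b2)={b3,b5}
  DF(b3)={b4,b6}
  DF(b4)={b5,b6,b8}
  DF(b5)={b8}
  DF(b6)={b9}
  DF(b7)={b8}
  DF(b8)={b9}
  DF(b9)=∅

φ for s: defs {b0,b5,b7,b9}
  DF⁺ = {b8,b9}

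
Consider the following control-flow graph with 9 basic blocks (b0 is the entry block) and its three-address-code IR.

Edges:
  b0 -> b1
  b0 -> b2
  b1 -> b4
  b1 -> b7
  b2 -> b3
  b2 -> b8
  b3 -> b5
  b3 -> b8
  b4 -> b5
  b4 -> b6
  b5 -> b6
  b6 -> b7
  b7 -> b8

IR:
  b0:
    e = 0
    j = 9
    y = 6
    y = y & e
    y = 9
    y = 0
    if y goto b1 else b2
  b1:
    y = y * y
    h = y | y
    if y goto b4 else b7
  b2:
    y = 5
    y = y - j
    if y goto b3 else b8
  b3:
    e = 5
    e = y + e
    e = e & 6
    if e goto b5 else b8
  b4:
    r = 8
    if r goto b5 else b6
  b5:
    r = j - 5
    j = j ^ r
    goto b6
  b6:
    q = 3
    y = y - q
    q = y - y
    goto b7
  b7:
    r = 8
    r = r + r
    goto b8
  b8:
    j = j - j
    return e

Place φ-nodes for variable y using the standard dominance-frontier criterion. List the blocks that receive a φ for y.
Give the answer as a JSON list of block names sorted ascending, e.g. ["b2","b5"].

idom tree: b1←b0 b2←b0 b3←b2 b4←b1 b5←b0 b6←b0 b7←b0 b8←b0
Join-block Dom:
  b5: preds {b3,b4}: {b0,b2,b3} ∩ {b0,b1,b4} = {b0}; idom=b0
  b6: preds {b4,b5}: {b0,b1,b4} ∩ {b0,b5} = {b0}; idom=b0
  b7: preds {b1,b6}: {b0,b1} ∩ {b0,b6} = {b0}; idom=b0
  b8: preds {b2,b3,b7}: {b0,b2} ∩ {b0,b2,b3} ∩ {b0,b7} = {b0}; idom=b0

DF walk-up:
  join b5 pred b3: b3→b2 stop@b0
  join b5 pred b4: b4→b1 stop@b0
  join b6 pred b4: b4→b1 stop@b0
  join b6 pred b5: b5 stop@b0
  join b7 pred b1: b1 stop@b0
  join b7 pred b6: b6 stop@b0
  join b8 pred b2: b2 stop@b0
  join b8 pred b3: b3→b2 stop@b0
  join b8 pred b7: b7 stop@b0
  b0 → ∅
  b1 → {b5,b6,b7}
  b2 → {b5,b8}
  b3 → {b5,b8}
  b4 → {b5,b6}
  b5 → {b6}
  b6 → {b7}
  b7 → {b8}
  b8 → ∅

φ for y: defs {b0,b1,b2,b6}
  DF⁺ = {b5,b6,b7,b8}

Answer: ["b5", "b6", "b7", "b8"]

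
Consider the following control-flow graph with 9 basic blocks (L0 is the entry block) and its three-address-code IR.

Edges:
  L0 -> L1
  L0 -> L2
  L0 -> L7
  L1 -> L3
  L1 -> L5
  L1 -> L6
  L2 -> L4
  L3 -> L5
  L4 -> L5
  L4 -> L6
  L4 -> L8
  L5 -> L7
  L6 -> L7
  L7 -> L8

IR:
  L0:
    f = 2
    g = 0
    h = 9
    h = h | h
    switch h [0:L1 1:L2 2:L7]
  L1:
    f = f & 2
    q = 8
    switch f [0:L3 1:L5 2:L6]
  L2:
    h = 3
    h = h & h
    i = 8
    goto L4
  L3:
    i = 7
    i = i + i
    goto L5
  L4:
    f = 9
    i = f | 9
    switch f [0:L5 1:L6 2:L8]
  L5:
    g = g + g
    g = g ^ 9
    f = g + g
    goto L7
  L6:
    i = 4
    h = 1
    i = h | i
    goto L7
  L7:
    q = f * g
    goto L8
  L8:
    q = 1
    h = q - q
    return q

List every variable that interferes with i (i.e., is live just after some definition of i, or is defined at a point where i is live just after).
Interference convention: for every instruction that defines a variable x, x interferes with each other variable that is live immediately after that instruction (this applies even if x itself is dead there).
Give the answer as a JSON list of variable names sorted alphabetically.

Answer: ["f", "g", "h"]

Derivation:
Per-block:
  L0: {f,g,h} / ∅
  L1: {f,q} / {f}
  L2: {h,i} / ∅
  L3: {i} / ∅
  L4: {f,i} / ∅
  L5: {f,g} / {g}
  L6: {h,i} / ∅
  L7: {q} / {f,g}
  L8: {h,q} / ∅

Backward fixpoint:
  L0 li=∅ lo={f,g}
  L1 li={f,g} lo={f,g}
  L2 li={g} lo={g}
  L3 li={g} lo={g}
  L4 li={g} lo={f,g}
  L5 li={g} lo={f,g}
  L6 li={f,g} lo={f,g}
  L7 li={f,g} lo=∅
  L8 li=∅ lo=∅

Interfere edges:
  f: {g,h,i,q}
  g: {f,h,i,q}
  h: {f,g,i,q}
  i: {f,g,h}
  q: {f,g,h}

N(i) = ["f", "g", "h"]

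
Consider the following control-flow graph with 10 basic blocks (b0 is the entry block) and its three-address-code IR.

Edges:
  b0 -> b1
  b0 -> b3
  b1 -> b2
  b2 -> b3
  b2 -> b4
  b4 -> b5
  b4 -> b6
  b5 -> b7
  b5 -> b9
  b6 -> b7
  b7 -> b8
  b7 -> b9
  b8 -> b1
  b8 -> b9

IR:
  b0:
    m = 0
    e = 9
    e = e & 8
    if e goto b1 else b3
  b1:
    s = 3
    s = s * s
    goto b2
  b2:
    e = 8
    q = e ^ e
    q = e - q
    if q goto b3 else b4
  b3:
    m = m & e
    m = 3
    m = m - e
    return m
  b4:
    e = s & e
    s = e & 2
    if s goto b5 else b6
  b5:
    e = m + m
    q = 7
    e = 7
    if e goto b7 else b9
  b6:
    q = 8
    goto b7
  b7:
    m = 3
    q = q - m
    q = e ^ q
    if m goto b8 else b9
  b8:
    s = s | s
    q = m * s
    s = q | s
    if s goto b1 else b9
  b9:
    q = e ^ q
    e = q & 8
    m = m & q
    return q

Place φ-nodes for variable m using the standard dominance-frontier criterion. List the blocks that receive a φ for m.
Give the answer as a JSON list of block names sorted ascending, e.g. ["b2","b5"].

idom tree: b1←b0 b2←b1 b3←b0 b4←b2 b5←b4 b6←b4 b7←b4 b8←b7 b9←b4
Dom at joins:
  b1: preds {b0,b8}: {b0} ∩ {b0,b1,b2,b4,b7,b8} = {b0}; idom=b0
  b3: preds {b0,b2}: {b0} ∩ {b0,b1,b2} = {b0}; idom=b0
  b7: preds {b5,b6}: {b0,b1,b2,b4,b5} ∩ {b0,b1,b2,b4,b6} = {b0,b1,b2,b4}; idom=b4
  b9: preds {b5,b7,b8}: {b0,b1,b2,b4,b5} ∩ {b0,b1,b2,b4,b7} ∩ {b0,b1,b2,b4,b7,b8} = {b0,b1,b2,b4}; idom=b4

Frontier:
  join b1 pred b0: · stop@b0
  join b1 pred b8: b8→b7→b4→b2→b1 stop@b0
  join b3 pred b0: · stop@b0
  join b3 pred b2: b2→b1 stop@b0
  join b7 pred b5: b5 stop@b4
  join b7 pred b6: b6 stop@b4
  join b9 pred b5: b5 stop@b4
  join b9 pred b7: b7 stop@b4
  join b9 pred b8: b8→b7 stop@b4
  b0: DF=∅
  b1: DF={b1,b3}
  b2: DF={b1,b3}
  b3: DF=∅
  b4: DF={b1}
  b5: DF={b7,b9}
  b6: DF={b7}
  b7: DF={b1,b9}
  b8: DF={b1,b9}
  b9: DF=∅

φ for m: defs {b0,b3,b7,b9}
  DF⁺ = {b1,b3,b9}

Answer: ["b1", "b3", "b9"]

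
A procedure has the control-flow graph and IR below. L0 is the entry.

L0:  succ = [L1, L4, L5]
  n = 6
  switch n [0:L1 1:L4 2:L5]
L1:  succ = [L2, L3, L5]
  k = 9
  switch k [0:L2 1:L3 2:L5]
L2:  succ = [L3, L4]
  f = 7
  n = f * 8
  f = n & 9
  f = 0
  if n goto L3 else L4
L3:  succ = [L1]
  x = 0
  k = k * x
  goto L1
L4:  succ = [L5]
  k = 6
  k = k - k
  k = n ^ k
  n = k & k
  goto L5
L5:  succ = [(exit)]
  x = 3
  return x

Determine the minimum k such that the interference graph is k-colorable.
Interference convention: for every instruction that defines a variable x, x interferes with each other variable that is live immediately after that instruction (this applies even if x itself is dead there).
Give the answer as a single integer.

def/use:
  L0: def={n} ue=∅
  L1: def={k} ue=∅
  L2: def={f,n} ue=∅
  L3: def={k,x} ue={k}
  L4: def={k,n} ue={n}
  L5: def={x} ue=∅

Live sets:
  live L0: ∅→{n}
  live L1: ∅→{k}
  live L2: {k}→{k,n}
  live L3: {k}→∅
  live L4: {n}→∅
  live L5: ∅→∅

Conflict graph:
  f↔{k,n}
  k↔{f,n,x}
  n↔{f,k}
  x↔{k}

Colouring:
  lower bound: {f,k,n} mutually conflict ⇒ χ ≥ 3
  assign f→R1 k→R0 n→R2 x→R1 — no edge inside a register ⇒ χ ≤ 3
  χ = 3

Answer: 3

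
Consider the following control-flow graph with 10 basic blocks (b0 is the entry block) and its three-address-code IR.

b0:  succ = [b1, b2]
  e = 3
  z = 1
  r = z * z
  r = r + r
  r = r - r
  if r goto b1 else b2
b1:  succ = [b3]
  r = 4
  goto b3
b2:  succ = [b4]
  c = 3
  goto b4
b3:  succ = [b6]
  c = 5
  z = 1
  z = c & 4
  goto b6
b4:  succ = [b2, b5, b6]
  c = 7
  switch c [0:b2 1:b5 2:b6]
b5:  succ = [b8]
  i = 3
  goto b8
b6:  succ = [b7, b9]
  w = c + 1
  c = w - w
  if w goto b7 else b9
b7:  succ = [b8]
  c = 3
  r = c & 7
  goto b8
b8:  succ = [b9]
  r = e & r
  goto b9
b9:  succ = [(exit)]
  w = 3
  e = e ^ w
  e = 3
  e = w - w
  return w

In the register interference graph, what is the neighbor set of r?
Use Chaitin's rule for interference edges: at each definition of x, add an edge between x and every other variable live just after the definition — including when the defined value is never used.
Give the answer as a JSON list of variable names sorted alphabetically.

Answer: ["c", "e", "i"]

Derivation:
Per-block:
  b0 def {e,r,z} use ∅
  b1 def {r} use ∅
  b2 def {c} use ∅
  b3 def {c,z} use ∅
  b4 def {c} use ∅
  b5 def {i} use ∅
  b6 def {c,w} use {c}
  b7 def {c,r} use ∅
  b8 def {r} use {e,r}
  b9 def {e,w} use {e}

Liveness:
  b0 li=∅ lo={e,r}
  b1 li={e} lo={e}
  b2 li={e,r} lo={e,r}
  b3 li={e} lo={c,e}
  b4 li={e,r} lo={c,e,r}
  b5 li={e,r} lo={e,r}
  b6 li={c,e} lo={e}
  b7 li={e} lo={e,r}
  b8 li={e,r} lo={e}
  b9 li={e} lo=∅

Conflict graph:
  c↔{e,r,w,z}
  e↔{c,i,r,w,z}
  i↔{e,r}
  r↔{c,e,i}
  w↔{c,e}
  z↔{c,e}

N(r) = ["c", "e", "i"]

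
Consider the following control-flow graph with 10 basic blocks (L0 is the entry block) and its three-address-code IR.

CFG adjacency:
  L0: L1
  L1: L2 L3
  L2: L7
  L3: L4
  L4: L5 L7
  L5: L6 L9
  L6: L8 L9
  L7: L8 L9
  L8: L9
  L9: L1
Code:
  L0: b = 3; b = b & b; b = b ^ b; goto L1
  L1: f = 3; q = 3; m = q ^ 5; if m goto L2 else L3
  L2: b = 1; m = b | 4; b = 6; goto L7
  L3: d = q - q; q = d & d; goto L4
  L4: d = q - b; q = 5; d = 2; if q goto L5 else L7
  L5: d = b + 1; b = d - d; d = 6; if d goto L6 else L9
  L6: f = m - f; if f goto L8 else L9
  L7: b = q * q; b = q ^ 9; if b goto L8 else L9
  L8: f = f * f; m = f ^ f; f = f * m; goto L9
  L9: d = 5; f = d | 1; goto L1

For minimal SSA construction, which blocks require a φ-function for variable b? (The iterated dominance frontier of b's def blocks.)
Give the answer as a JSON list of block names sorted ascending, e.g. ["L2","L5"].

Answer: ["L1", "L7", "L8", "L9"]

Derivation:
idom tree: L1←L0 L2←L1 L3←L1 L4←L3 L5←L4 L6←L5 L7←L1 L8←L1 L9←L1
Join-block Dom:
  L1: preds {L0,L9}: {L0} ∩ {L0,L1,L9} = {L0}; idom=L0
  L7: preds {L2,L4}: {L0,L1,L2} ∩ {L0,L1,L3,L4} = {L0,L1}; idom=L1
  L8: preds {L6,L7}: {L0,L1,L3,L4,L5,L6} ∩ {L0,L1,L7} = {L0,L1}; idom=L1
  L9: preds {L5,L6,L7,L8}: {L0,L1,L3,L4,L5} ∩ {L0,L1,L3,L4,L5,L6} ∩ {L0,L1,L7} ∩ {L0,L1,L8} = {L0,L1}; idom=L1

DF derivation:
  L1←L0: walk · to L0
  L1←L9: walk L9→L1 to L0
  L7←L2: walk L2 to L1
  L7←L4: walk L4→L3 to L1
  L8←L6: walk L6→L5→L4→L3 to L1
  L8←L7: walk L7 to L1
  L9←L5: walk L5→L4→L3 to L1
  L9←L6: walk L6→L5→L4→L3 to L1
  L9←L7: walk L7 to L1
  L9←L8: walk L8 to L1
  L0 → ∅
  L1 → {L1}
  L2 → {L7}
  L3 → {L7,L8,L9}
  L4 → {L7,L8,L9}
  L5 → {L8,L9}
  L6 → {L8,L9}
  L7 → {L8,L9}
  L8 → {L9}
  L9 → {L1}

φ for b: defs {L0,L2,L5,L7}
  DF⁺ = {L1,L7,L8,L9}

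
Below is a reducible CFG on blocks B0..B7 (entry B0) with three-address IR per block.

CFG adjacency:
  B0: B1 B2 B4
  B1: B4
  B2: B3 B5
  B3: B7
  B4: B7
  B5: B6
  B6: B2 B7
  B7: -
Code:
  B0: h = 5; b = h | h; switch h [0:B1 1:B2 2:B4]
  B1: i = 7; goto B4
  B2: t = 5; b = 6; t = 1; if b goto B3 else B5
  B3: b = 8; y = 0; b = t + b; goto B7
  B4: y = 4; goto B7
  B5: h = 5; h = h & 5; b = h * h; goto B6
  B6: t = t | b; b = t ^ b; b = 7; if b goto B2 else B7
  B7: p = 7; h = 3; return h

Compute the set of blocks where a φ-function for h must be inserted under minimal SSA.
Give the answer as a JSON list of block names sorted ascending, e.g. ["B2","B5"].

idom tree: B1←B0 B2←B0 B3←B2 B4←B0 B5←B2 B6←B5 B7←B0
Dom at joins:
  B2: preds {B0,B6}: {B0} ∩ {B0,B2,B5,B6} = {B0}; idom=B0
  B4: preds {B0,B1}: {B0} ∩ {B0,B1} = {B0}; idom=B0
  B7: preds {B3,B4,B6}: {B0,B2,B3} ∩ {B0,B4} ∩ {B0,B2,B5,B6} = {B0}; idom=B0

Frontier:
  join B2 pred B0: · stop@B0
  join B2 pred B6: B6→B5→B2 stop@B0
  join B4 pred B0: · stop@B0
  join B4 pred B1: B1 stop@B0
  join B7 pred B3: B3→B2 stop@B0
  join B7 pred B4: B4 stop@B0
  join B7 pred B6: B6→B5→B2 stop@B0
  B0 → ∅
  B1 → {B4}
  B2 → {B2,B7}
  B3 → {B7}
  B4 → {B7}
  B5 → {B2,B7}
  B6 → {B2,B7}
  B7 → ∅

φ for h: defs {B0,B5,B7}
  DF⁺ = {B2,B7}

Answer: ["B2", "B7"]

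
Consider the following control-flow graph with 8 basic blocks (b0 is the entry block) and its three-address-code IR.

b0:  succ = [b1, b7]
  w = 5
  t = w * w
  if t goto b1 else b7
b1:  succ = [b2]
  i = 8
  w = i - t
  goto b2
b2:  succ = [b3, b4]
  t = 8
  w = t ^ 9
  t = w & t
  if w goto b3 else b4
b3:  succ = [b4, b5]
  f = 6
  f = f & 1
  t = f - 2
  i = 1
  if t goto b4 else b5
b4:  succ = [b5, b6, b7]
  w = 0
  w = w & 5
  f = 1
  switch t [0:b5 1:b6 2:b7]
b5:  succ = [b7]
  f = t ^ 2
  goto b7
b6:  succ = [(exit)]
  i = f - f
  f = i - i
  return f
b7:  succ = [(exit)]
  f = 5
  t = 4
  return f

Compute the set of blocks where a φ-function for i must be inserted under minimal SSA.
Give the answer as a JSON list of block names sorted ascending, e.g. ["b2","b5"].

idom tree: b1←b0 b2←b1 b3←b2 b4←b2 b5←b2 b6←b4 b7←b0
Dom at joins:
  b4: preds {b2,b3}: {b0,b1,b2} ∩ {b0,b1,b2,b3} = {b0,b1,b2}; idom=b2
  b5: preds {b3,b4}: {b0,b1,b2,b3} ∩ {b0,b1,b2,b4} = {b0,b1,b2}; idom=b2
  b7: preds {b0,b4,b5}: {b0} ∩ {b0,b1,b2,b4} ∩ {b0,b1,b2,b5} = {b0}; idom=b0

DF derivation:
  b4←b2: walk · to b2
  b4←b3: walk b3 to b2
  b5←b3: walk b3 to b2
  b5←b4: walk b4 to b2
  b7←b0: walk · to b0
  b7←b4: walk b4→b2→b1 to b0
  b7←b5: walk b5→b2→b1 to b0
  DF(b0)=∅
  DF(b1)={b7}
  DF(b2)={b7}
  DF(b3)={b4,b5}
  DF(b4)={b5,b7}
  DF(b5)={b7}
  DF(b6)=∅
  DF(b7)=∅

φ for i: defs {b1,b3,b6}
  DF⁺ = {b4,b5,b7}

Answer: ["b4", "b5", "b7"]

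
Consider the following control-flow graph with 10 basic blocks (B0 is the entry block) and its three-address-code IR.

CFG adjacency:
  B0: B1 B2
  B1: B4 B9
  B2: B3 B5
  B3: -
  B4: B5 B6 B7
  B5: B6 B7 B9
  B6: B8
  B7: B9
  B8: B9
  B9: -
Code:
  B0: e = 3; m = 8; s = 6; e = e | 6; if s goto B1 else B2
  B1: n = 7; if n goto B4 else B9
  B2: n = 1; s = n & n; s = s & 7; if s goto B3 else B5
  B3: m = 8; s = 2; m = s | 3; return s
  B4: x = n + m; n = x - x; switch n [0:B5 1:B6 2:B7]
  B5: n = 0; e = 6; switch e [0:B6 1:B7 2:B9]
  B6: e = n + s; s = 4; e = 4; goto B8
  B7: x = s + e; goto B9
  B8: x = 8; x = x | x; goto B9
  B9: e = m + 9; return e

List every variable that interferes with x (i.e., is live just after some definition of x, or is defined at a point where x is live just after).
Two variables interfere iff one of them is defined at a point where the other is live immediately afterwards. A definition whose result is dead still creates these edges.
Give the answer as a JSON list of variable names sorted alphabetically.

Answer: ["e", "m", "s"]

Derivation:
Per-block:
  B0: {e,m,s} / ∅
  B1: {n} / ∅
  B2: {n,s} / ∅
  B3: {m,s} / ∅
  B4: {n,x} / {m,n}
  B5: {e,n} / ∅
  B6: {e,s} / {n,s}
  B7: {x} / {e,s}
  B8: {x} / ∅
  B9: {e} / {m}

Live sets:
  B0: in=∅ out={e,m,s}
  B1: in={e,m,s} out={e,m,n,s}
  B2: in={m} out={m,s}
  B3: in=∅ out=∅
  B4: in={e,m,n,s} out={e,m,n,s}
  B5: in={m,s} out={e,m,n,s}
  B6: in={m,n,s} out={m}
  B7: in={e,m,s} out={m}
  B8: in={m} out={m}
  B9: in={m} out=∅

Interfere edges:
  e: {m,n,s,x}
  m: {e,n,s,x}
  n: {e,m,s}
  s: {e,m,n,x}
  x: {e,m,s}

N(x) = ["e", "m", "s"]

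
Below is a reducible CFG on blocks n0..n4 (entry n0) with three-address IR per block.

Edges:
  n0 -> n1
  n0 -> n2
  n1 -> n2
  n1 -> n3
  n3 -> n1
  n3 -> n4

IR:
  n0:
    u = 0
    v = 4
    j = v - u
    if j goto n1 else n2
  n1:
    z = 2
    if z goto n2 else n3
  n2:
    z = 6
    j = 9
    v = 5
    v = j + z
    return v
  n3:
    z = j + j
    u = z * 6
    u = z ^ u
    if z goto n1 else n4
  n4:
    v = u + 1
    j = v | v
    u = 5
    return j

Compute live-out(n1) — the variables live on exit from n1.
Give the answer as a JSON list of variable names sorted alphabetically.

Answer: ["j"]

Working:
Per-block:
  n0: def={j,u,v} ue=∅
  n1: def={z} ue=∅
  n2: def={j,v,z} ue=∅
  n3: def={u,z} ue={j}
  n4: def={j,u,v} ue={u}

Backward fixpoint:
  n0: in=∅ out={j}
  n1: in={j} out={j}
  n2: in=∅ out=∅
  n3: in={j} out={j,u}
  n4: in={u} out=∅

live-out(n1) = ["j"]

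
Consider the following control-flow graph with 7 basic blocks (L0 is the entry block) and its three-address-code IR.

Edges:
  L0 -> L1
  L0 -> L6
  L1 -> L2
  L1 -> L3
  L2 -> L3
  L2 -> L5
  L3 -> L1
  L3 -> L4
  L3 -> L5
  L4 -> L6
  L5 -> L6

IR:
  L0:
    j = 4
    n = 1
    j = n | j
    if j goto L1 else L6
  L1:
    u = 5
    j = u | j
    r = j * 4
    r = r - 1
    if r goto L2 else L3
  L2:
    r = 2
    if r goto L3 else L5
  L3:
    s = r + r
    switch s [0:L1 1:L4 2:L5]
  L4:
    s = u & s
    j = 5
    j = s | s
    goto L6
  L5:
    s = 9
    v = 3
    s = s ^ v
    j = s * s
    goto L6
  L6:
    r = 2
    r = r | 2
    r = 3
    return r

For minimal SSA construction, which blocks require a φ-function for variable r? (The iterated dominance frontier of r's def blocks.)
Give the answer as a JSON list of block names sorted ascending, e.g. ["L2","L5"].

idom tree: L1←L0 L2←L1 L3←L1 L4←L3 L5←L1 L6←L0
Dom∩ at merges:
  L1: preds {L0,L3}: {L0} ∩ {L0,L1,L3} = {L0}; idom=L0
  L3: preds {L1,L2}: {L0,L1} ∩ {L0,L1,L2} = {L0,L1}; idom=L1
  L5: preds {L2,L3}: {L0,L1,L2} ∩ {L0,L1,L3} = {L0,L1}; idom=L1
  L6: preds {L0,L4,L5}: {L0} ∩ {L0,L1,L3,L4} ∩ {L0,L1,L5} = {L0}; idom=L0

DF derivation:
  L1←L0: walk · to L0
  L1←L3: walk L3→L1 to L0
  L3←L1: walk · to L1
  L3←L2: walk L2 to L1
  L5←L2: walk L2 to L1
  L5←L3: walk L3 to L1
  L6←L0: walk · to L0
  L6←L4: walk L4→L3→L1 to L0
  L6←L5: walk L5→L1 to L0
  L0: DF=∅
  L1: DF={L1,L6}
  L2: DF={L3,L5}
  L3: DF={L1,L5,L6}
  L4: DF={L6}
  L5: DF={L6}
  L6: DF=∅

φ for r: defs {L1,L2,L6}
  DF⁺ = {L1,L3,L5,L6}

Answer: ["L1", "L3", "L5", "L6"]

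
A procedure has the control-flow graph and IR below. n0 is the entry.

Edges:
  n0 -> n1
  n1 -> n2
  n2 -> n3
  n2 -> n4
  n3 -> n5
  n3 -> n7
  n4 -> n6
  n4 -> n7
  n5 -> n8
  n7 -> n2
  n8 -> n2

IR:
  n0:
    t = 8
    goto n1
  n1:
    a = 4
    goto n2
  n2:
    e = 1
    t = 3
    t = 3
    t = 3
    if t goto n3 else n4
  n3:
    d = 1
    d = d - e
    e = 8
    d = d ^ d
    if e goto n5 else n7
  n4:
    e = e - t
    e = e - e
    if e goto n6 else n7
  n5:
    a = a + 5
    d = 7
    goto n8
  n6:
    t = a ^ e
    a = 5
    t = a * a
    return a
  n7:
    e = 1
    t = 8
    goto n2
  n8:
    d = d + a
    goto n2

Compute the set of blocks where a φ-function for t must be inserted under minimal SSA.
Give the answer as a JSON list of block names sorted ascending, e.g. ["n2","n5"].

Answer: ["n2"]

Derivation:
idom tree: n1←n0 n2←n1 n3←n2 n4←n2 n5←n3 n6←n4 n7←n2 n8←n5
Dom∩ at merges:
  n2: preds {n1,n7,n8}: {n0,n1} ∩ {n0,n1,n2,n7} ∩ {n0,n1,n2,n3,n5,n8} = {n0,n1}; idom=n1
  n7: preds {n3,n4}: {n0,n1,n2,n3} ∩ {n0,n1,n2,n4} = {n0,n1,n2}; idom=n2

DF walk-up:
  n2←n1: walk · to n1
  n2←n7: walk n7→n2 to n1
  n2←n8: walk n8→n5→n3→n2 to n1
  n7←n3: walk n3 to n2
  n7←n4: walk n4 to n2
  n0: DF=∅
  n1: DF=∅
  n2: DF={n2}
  n3: DF={n2,n7}
  n4: DF={n7}
  n5: DF={n2}
  n6: DF=∅
  n7: DF={n2}
  n8: DF={n2}

φ for t: defs {n0,n2,n6,n7}
  DF⁺ = {n2}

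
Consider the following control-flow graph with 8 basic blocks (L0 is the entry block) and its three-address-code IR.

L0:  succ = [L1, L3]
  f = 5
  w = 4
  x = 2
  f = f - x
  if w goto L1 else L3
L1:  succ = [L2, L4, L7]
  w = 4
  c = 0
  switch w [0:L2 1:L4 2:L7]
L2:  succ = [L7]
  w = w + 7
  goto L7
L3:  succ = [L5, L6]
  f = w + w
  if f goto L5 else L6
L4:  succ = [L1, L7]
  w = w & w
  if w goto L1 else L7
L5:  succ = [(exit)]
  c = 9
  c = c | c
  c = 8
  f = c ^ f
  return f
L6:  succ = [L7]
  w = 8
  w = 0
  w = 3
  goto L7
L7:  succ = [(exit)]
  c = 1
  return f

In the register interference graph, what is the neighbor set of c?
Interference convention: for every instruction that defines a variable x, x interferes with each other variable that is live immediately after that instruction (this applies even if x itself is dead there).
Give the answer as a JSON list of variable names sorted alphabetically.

Answer: ["f", "w"]

Analysis:
def/use:
  L0: def={f,w,x} ue=∅
  L1: def={c,w} ue=∅
  L2: def={w} ue={w}
  L3: def={f} ue={w}
  L4: def={w} ue={w}
  L5: def={c,f} ue={f}
  L6: def={w} ue=∅
  L7: def={c} ue={f}

Live sets:
  live L0: ∅→{f,w}
  live L1: {f}→{f,w}
  live L2: {f,w}→{f}
  live L3: {w}→{f}
  live L4: {f,w}→{f}
  live L5: {f}→∅
  live L6: {f}→{f}
  live L7: {f}→∅

Interference:
  c — {f,w}
  f — {c,w,x}
  w — {c,f,x}
  x — {f,w}

N(c) = ["f", "w"]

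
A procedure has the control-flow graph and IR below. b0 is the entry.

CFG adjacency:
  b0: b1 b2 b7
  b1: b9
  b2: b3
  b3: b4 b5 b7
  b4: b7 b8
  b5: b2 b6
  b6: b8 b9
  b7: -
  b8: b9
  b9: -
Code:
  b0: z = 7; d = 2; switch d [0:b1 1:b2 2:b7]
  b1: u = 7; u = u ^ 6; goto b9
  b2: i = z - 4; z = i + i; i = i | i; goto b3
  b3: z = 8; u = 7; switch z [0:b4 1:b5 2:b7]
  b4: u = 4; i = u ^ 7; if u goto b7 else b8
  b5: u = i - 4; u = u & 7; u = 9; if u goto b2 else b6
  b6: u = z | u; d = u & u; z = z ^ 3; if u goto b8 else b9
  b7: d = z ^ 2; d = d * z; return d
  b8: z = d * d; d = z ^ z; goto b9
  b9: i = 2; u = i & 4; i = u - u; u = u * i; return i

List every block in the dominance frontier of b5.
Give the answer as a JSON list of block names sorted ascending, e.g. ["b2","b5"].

idom tree: b1←b0 b2←b0 b3←b2 b4←b3 b5←b3 b6←b5 b7←b0 b8←b3 b9←b0
Dom at joins:
  b2: preds {b0,b5}: {b0} ∩ {b0,b2,b3,b5} = {b0}; idom=b0
  b7: preds {b0,b3,b4}: {b0} ∩ {b0,b2,b3} ∩ {b0,b2,b3,b4} = {b0}; idom=b0
  b8: preds {b4,b6}: {b0,b2,b3,b4} ∩ {b0,b2,b3,b5,b6} = {b0,b2,b3}; idom=b3
  b9: preds {b1,b6,b8}: {b0,b1} ∩ {b0,b2,b3,b5,b6} ∩ {b0,b2,b3,b8} = {b0}; idom=b0

DF walk-up:
  join b2 pred b0: · stop@b0
  join b2 pred b5: b5→b3→b2 stop@b0
  join b7 pred b0: · stop@b0
  join b7 pred b3: b3→b2 stop@b0
  join b7 pred b4: b4→b3→b2 stop@b0
  join b8 pred b4: b4 stop@b3
  join b8 pred b6: b6→b5 stop@b3
  join b9 pred b1: b1 stop@b0
  join b9 pred b6: b6→b5→b3→b2 stop@b0
  join b9 pred b8: b8→b3→b2 stop@b0
  DF(b0)=∅
  DF(b1)={b9}
  DF(b2)={b2,b7,b9}
  DF(b3)={b2,b7,b9}
  DF(b4)={b7,b8}
  DF(b5)={b2,b8,b9}
  DF(b6)={b8,b9}
  DF(b7)=∅
  DF(b8)={b9}
  DF(b9)=∅

DF(b5) = ["b2", "b8", "b9"]

Answer: ["b2", "b8", "b9"]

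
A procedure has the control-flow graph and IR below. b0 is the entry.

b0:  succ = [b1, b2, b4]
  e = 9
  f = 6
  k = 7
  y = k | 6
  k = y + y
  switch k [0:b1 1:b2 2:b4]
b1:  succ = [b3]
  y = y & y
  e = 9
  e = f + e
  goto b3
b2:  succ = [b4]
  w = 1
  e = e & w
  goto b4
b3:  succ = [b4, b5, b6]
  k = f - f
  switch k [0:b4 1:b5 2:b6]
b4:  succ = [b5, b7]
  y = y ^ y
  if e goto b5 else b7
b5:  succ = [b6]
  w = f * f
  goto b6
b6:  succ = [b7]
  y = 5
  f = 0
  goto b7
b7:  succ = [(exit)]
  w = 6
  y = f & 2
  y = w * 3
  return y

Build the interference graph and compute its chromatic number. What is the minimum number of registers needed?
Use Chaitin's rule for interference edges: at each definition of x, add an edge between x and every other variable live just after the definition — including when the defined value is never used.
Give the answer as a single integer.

Per-block:
  b0: def={e,f,k,y} ue=∅
  b1: def={e,y} ue={f,y}
  b2: def={e,w} ue={e}
  b3: def={k} ue={f}
  b4: def={y} ue={e,y}
  b5: def={w} ue={f}
  b6: def={f,y} ue=∅
  b7: def={w,y} ue={f}

Liveness:
  live b0: ∅→{e,f,y}
  live b1: {f,y}→{e,f,y}
  live b2: {e,f,y}→{e,f,y}
  live b3: {e,f,y}→{e,f,y}
  live b4: {e,f,y}→{f}
  live b5: {f}→∅
  live b6: ∅→{f}
  live b7: {f}→∅

Interfere edges:
  e↔{f,k,w,y}
  f↔{e,k,w,y}
  k↔{e,f,y}
  w↔{e,f,y}
  y↔{e,f,k,w}

Registers:
  clique {e,f,k,y} ⇒ need ≥ 4
  assign e→r0 f→r1 k→r3 w→r3 y→r2 — no edge inside a register ⇒ χ ≤ 4
  χ = 4

Answer: 4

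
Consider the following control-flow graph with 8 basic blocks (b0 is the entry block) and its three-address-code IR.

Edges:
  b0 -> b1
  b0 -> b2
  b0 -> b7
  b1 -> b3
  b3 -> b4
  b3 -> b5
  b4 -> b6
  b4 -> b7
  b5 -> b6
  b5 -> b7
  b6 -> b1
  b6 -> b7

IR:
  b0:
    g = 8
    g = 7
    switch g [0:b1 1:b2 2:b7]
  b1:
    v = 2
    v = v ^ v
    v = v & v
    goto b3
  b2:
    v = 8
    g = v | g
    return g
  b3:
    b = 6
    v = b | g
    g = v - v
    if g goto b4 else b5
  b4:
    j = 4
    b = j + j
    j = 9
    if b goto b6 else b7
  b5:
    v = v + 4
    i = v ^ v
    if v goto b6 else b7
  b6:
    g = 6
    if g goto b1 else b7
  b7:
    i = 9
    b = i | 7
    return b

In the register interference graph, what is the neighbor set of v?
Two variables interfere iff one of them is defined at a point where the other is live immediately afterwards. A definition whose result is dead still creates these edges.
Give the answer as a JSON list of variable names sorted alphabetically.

def/use:
  b0: def={g} ue=∅
  b1: def={v} ue=∅
  b2: def={g,v} ue={g}
  b3: def={b,g,v} ue={g}
  b4: def={b,j} ue=∅
  b5: def={i,v} ue={v}
  b6: def={g} ue=∅
  b7: def={b,i} ue=∅

Backward fixpoint:
  b0 li=∅ lo={g}
  b1 li={g} lo={g}
  b2 li={g} lo=∅
  b3 li={g} lo={v}
  b4 li=∅ lo=∅
  b5 li={v} lo=∅
  b6 li=∅ lo={g}
  b7 li=∅ lo=∅

Interfere edges:
  b: {g,j}
  g: {b,v}
  i: {v}
  j: {b}
  v: {g,i}

N(v) = ["g", "i"]

Answer: ["g", "i"]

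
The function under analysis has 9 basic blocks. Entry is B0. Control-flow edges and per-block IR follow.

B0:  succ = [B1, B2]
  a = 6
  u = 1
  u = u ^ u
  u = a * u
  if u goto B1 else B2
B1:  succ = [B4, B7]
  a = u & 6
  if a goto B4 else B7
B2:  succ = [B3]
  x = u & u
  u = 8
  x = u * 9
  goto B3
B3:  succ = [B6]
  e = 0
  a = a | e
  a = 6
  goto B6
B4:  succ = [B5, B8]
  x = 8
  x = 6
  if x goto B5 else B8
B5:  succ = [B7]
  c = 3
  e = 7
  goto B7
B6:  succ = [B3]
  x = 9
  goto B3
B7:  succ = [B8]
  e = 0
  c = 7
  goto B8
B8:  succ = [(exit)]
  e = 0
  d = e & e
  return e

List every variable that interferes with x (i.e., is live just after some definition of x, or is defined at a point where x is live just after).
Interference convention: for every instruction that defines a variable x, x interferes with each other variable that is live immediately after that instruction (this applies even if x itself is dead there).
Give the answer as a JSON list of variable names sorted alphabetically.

Per-block:
  B0: def={a,u} ue=∅
  B1: def={a} ue={u}
  B2: def={u,x} ue={u}
  B3: def={a,e} ue={a}
  B4: def={x} ue=∅
  B5: def={c,e} ue=∅
  B6: def={x} ue=∅
  B7: def={c,e} ue=∅
  B8: def={d,e} ue=∅

Live sets:
  live B0: ∅→{a,u}
  live B1: {u}→∅
  live B2: {a,u}→{a}
  live B3: {a}→{a}
  live B4: ∅→∅
  live B5: ∅→∅
  live B6: {a}→{a}
  live B7: ∅→∅
  live B8: ∅→∅

Interfere edges:
  a: {e,u,x}
  c: ∅
  d: {e}
  e: {a,d}
  u: {a}
  x: {a}

N(x) = ["a"]

Answer: ["a"]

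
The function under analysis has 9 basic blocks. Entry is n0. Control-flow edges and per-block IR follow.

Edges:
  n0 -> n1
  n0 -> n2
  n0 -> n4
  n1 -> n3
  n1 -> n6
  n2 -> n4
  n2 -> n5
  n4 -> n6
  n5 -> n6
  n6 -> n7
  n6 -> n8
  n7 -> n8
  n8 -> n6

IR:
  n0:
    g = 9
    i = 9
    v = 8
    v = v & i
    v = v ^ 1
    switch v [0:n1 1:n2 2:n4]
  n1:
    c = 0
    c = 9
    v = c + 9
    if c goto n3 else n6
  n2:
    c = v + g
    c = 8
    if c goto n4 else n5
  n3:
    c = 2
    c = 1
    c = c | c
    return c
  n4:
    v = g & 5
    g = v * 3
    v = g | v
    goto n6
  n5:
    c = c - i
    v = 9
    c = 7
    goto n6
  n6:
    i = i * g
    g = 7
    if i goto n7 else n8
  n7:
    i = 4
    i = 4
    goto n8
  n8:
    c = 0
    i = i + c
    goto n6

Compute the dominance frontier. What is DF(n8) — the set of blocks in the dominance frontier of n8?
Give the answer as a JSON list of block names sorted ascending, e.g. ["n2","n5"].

Answer: ["n6"]

Working:
idom tree: n1←n0 n2←n0 n3←n1 n4←n0 n5←n2 n6←n0 n7←n6 n8←n6
Join-block Dom:
  n4: preds {n0,n2}: {n0} ∩ {n0,n2} = {n0}; idom=n0
  n6: preds {n1,n4,n5,n8}: {n0,n1} ∩ {n0,n4} ∩ {n0,n2,n5} ∩ {n0,n6,n8} = {n0}; idom=n0
  n8: preds {n6,n7}: {n0,n6} ∩ {n0,n6,n7} = {n0,n6}; idom=n6

DF walk-up:
  n4←n0: walk · to n0
  n4←n2: walk n2 to n0
  n6←n1: walk n1 to n0
  n6←n4: walk n4 to n0
  n6←n5: walk n5→n2 to n0
  n6←n8: walk n8→n6 to n0
  n8←n6: walk · to n6
  n8←n7: walk n7 to n6
  n0 → ∅
  n1 → {n6}
  n2 → {n4,n6}
  n3 → ∅
  n4 → {n6}
  n5 → {n6}
  n6 → {n6}
  n7 → {n8}
  n8 → {n6}

DF(n8) = ["n6"]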